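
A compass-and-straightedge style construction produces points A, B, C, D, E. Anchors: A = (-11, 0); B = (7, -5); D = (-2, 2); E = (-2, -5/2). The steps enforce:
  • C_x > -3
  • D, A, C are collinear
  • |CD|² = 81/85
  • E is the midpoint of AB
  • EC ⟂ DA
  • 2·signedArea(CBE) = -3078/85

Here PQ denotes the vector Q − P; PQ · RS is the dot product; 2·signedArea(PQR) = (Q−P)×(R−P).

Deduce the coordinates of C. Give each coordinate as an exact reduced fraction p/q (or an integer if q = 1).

1. C_x = -251/85  [D, A, C are collinear ∩ EC ⟂ DA]
2. C_y = 152/85  [D, A, C are collinear ∩ EC ⟂ DA]
   → C = (-251/85, 152/85)

C = (-251/85, 152/85)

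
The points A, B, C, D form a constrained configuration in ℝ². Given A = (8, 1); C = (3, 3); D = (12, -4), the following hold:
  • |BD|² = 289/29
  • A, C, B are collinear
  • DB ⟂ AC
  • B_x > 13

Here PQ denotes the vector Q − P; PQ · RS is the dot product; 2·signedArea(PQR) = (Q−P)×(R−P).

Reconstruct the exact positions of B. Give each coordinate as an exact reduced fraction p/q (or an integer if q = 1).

B = (382/29, -31/29)

1. B_x = 382/29  [A, C, B are collinear ∩ DB ⟂ AC]
2. B_y = -31/29  [A, C, B are collinear ∩ DB ⟂ AC]
   → B = (382/29, -31/29)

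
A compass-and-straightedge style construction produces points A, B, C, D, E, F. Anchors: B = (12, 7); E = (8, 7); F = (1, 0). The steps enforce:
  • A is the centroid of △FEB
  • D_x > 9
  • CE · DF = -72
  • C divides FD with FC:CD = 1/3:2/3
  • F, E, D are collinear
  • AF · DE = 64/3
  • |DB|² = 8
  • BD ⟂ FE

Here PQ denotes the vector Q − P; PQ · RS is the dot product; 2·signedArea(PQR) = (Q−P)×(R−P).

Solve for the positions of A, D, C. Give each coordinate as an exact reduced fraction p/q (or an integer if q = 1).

A = (7, 14/3)
C = (4, 3)
D = (10, 9)

1. A_x = 7  [A is the centroid of △FEB]
2. A_y = 14/3  [A is the centroid of △FEB]
   → A = (7, 14/3)
3. D_x = 10  [F, E, D are collinear ∩ BD ⟂ FE]
4. D_y = 9  [F, E, D are collinear ∩ BD ⟂ FE]
   → D = (10, 9)
5. C_x = 4  [C divides FD with FC:CD = 1/3:2/3]
6. C_y = 3  [C divides FD with FC:CD = 1/3:2/3]
   → C = (4, 3)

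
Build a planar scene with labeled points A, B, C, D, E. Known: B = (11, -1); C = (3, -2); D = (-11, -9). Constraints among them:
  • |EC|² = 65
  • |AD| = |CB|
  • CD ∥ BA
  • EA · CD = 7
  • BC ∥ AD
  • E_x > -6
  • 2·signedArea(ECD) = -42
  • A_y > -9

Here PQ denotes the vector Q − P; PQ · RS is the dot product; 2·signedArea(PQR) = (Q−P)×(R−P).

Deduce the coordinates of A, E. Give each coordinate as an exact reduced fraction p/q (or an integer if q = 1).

1. A_x = -3  [BC ∥ AD ∩ CD ∥ BA]
2. A_y = -8  [BC ∥ AD ∩ CD ∥ BA]
   → A = (-3, -8)
3. E_x = -5  [2·signedArea(ECD) = -42 ∩ EA · CD = 7]
4. E_y = -3  [2·signedArea(ECD) = -42 ∩ EA · CD = 7]
   → E = (-5, -3)

A = (-3, -8)
E = (-5, -3)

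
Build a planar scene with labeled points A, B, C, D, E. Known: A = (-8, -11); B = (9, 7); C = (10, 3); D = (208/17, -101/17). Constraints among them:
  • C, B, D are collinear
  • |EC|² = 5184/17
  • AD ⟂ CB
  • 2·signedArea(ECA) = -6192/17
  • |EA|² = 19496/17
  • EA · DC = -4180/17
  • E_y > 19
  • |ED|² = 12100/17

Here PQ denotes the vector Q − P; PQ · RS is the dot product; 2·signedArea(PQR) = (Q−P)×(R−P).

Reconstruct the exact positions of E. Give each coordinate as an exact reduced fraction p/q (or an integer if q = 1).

1. E_x = 98/17  [2·signedArea(ECA) = -6192/17 ∩ EA · DC = -4180/17]
2. E_y = 339/17  [2·signedArea(ECA) = -6192/17 ∩ EA · DC = -4180/17]
   → E = (98/17, 339/17)

E = (98/17, 339/17)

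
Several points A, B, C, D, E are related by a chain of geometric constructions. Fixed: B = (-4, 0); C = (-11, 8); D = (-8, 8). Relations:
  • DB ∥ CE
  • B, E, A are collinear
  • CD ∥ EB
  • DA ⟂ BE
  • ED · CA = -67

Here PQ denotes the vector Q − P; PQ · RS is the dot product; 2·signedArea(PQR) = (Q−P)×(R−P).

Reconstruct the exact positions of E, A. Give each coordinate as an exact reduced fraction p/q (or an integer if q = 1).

1. E_x = -7  [CD ∥ EB ∩ DB ∥ CE]
2. E_y = 0  [CD ∥ EB ∩ DB ∥ CE]
   → E = (-7, 0)
3. A_x = -8  [B, E, A are collinear ∩ DA ⟂ BE]
4. A_y = 0  [B, E, A are collinear ∩ DA ⟂ BE]
   → A = (-8, 0)

A = (-8, 0)
E = (-7, 0)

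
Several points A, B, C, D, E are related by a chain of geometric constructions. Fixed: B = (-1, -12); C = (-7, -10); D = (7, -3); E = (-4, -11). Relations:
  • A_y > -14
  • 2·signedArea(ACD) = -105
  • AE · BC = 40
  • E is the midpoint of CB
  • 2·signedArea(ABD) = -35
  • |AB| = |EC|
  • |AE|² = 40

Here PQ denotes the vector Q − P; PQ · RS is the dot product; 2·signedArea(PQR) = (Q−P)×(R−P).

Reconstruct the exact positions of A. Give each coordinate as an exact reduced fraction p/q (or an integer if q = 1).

1. A_x = 2  [2·signedArea(ACD) = -105 ∩ 2·signedArea(ABD) = -35]
2. A_y = -13  [2·signedArea(ACD) = -105 ∩ 2·signedArea(ABD) = -35]
   → A = (2, -13)

A = (2, -13)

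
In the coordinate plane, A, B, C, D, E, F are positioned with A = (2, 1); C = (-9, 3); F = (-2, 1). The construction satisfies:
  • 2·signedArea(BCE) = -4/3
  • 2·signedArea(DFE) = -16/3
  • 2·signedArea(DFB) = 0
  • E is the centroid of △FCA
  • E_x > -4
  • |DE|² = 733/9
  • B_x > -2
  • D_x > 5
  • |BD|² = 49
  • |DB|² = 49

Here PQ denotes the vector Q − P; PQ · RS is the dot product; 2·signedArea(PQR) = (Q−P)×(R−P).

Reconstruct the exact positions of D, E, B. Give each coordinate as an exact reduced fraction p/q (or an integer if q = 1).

1. E_x = -3  [E is the centroid of △FCA]
2. E_y = 5/3  [E is the centroid of △FCA]
   → E = (-3, 5/3)
3. D_x = 6  [line -2/3·x + -1·y + 5 = 0 ∩ |DE|² = 733/9]
4. D_y = 1  [line -2/3·x + -1·y + 5 = 0 ∩ |DE|² = 733/9]
   → D = (6, 1)
5. B_x = -1  [2·signedArea(DFB) = 0 ∩ 2·signedArea(BCE) = -4/3]
6. B_y = 1  [2·signedArea(DFB) = 0 ∩ 2·signedArea(BCE) = -4/3]
   → B = (-1, 1)

B = (-1, 1)
D = (6, 1)
E = (-3, 5/3)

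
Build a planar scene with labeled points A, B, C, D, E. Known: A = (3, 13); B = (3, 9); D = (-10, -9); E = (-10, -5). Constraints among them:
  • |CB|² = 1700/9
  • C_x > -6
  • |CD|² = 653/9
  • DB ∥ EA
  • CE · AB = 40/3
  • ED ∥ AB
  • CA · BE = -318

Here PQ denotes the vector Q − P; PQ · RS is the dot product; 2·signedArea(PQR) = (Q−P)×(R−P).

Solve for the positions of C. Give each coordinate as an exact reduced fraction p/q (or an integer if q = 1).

1. C_x = -17/3  [CE · AB = 40/3 ∩ CA · BE = -318]
2. C_y = -5/3  [CE · AB = 40/3 ∩ CA · BE = -318]
   → C = (-17/3, -5/3)

C = (-17/3, -5/3)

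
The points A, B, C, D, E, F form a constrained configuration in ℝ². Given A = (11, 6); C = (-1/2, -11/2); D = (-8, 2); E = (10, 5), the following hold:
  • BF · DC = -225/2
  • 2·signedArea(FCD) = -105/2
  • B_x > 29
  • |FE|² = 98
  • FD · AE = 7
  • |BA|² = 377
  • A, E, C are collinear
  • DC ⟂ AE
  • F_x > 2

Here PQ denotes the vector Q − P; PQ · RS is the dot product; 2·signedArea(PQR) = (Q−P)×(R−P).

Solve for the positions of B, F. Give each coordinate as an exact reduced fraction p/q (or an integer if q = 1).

1. F_x = 3  [line -15/2·x + -15/2·y + 15/2 = 0 ∩ |FE|² = 98]
2. F_y = -2  [line -15/2·x + -15/2·y + 15/2 = 0 ∩ |FE|² = 98]
   → F = (3, -2)
3. B_x = 30  [line -15/2·x + 15/2·y + 150 = 0 ∩ |BA|² = 377]
4. B_y = 10  [line -15/2·x + 15/2·y + 150 = 0 ∩ |BA|² = 377]
   → B = (30, 10)

B = (30, 10)
F = (3, -2)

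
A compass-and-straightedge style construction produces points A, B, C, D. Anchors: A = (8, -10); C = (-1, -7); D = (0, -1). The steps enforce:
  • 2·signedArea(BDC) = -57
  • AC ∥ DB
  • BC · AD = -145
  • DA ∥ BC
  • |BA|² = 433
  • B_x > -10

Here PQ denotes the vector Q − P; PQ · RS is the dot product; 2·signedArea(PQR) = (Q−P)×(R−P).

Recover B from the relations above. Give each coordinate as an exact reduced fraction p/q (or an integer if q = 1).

1. B_x = -9  [DA ∥ BC ∩ AC ∥ DB]
2. B_y = 2  [DA ∥ BC ∩ AC ∥ DB]
   → B = (-9, 2)

B = (-9, 2)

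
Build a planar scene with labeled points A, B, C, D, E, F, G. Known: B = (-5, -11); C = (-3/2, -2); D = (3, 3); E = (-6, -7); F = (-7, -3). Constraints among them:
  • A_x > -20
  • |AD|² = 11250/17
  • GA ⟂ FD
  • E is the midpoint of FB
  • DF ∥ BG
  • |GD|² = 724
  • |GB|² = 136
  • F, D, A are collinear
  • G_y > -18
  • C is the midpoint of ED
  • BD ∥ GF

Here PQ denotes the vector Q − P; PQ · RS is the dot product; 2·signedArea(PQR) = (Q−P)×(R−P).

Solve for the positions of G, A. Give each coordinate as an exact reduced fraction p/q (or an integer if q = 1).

A = (-324/17, -174/17)
G = (-15, -17)

1. G_x = -15  [BD ∥ GF ∩ DF ∥ BG]
2. G_y = -17  [BD ∥ GF ∩ DF ∥ BG]
   → G = (-15, -17)
3. A_x = -324/17  [F, D, A are collinear ∩ GA ⟂ FD]
4. A_y = -174/17  [F, D, A are collinear ∩ GA ⟂ FD]
   → A = (-324/17, -174/17)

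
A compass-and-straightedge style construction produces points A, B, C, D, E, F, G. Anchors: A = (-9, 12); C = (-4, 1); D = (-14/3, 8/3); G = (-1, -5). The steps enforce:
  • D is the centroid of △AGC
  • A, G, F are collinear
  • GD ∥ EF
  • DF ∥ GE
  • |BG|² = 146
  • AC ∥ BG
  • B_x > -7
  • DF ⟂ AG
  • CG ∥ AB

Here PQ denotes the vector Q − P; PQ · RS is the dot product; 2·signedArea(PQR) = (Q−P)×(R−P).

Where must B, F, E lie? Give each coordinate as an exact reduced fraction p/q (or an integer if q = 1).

B = (-6, 6)
E = (-336/353, -1757/353)
F = (-4891/1059, 2848/1059)

1. B_x = -6  [AC ∥ BG ∩ CG ∥ AB]
2. B_y = 6  [AC ∥ BG ∩ CG ∥ AB]
   → B = (-6, 6)
3. F_x = -4891/1059  [A, G, F are collinear ∩ DF ⟂ AG]
4. F_y = 2848/1059  [A, G, F are collinear ∩ DF ⟂ AG]
   → F = (-4891/1059, 2848/1059)
5. E_x = -336/353  [GD ∥ EF ∩ DF ∥ GE]
6. E_y = -1757/353  [GD ∥ EF ∩ DF ∥ GE]
   → E = (-336/353, -1757/353)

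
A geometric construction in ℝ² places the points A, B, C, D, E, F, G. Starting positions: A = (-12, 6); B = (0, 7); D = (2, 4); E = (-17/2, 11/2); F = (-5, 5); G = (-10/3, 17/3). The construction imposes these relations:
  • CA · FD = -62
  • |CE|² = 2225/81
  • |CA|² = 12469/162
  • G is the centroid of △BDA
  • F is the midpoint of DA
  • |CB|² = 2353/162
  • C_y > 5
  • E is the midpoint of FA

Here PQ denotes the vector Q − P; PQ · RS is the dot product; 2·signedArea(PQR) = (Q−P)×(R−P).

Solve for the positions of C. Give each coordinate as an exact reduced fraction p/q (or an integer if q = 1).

1. C_x = -59/18  [line -7·x + 1·y + -28 = 0 ∩ |CA|² = 12469/162]
2. C_y = 91/18  [line -7·x + 1·y + -28 = 0 ∩ |CA|² = 12469/162]
   → C = (-59/18, 91/18)

C = (-59/18, 91/18)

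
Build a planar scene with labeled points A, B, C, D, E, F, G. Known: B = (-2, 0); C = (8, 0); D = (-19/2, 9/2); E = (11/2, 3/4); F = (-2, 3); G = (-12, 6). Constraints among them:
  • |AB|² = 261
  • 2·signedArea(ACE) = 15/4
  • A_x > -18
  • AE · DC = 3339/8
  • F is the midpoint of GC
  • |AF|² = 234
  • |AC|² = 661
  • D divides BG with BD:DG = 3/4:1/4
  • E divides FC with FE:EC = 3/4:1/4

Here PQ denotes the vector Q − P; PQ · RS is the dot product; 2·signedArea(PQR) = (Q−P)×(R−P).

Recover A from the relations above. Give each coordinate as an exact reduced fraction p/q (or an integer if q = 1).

1. A_x = -17  [2·signedArea(ACE) = 15/4 ∩ AE · DC = 3339/8]
2. A_y = 6  [2·signedArea(ACE) = 15/4 ∩ AE · DC = 3339/8]
   → A = (-17, 6)

A = (-17, 6)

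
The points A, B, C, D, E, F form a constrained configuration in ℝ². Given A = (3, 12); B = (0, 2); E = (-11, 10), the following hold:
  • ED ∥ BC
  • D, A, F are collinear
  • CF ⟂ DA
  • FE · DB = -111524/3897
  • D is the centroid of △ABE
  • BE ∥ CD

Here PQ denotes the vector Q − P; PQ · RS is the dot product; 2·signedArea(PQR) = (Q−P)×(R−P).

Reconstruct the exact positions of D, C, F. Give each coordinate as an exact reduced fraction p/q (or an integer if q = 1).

C = (25/3, 0)
D = (-8/3, 8)
F = (1177/1299, 4556/433)

1. D_x = -8/3  [D is the centroid of △ABE]
2. D_y = 8  [D is the centroid of △ABE]
   → D = (-8/3, 8)
3. C_x = 25/3  [BE ∥ CD ∩ ED ∥ BC]
4. C_y = 0  [BE ∥ CD ∩ ED ∥ BC]
   → C = (25/3, 0)
5. F_x = 1177/1299  [D, A, F are collinear ∩ CF ⟂ DA]
6. F_y = 4556/433  [D, A, F are collinear ∩ CF ⟂ DA]
   → F = (1177/1299, 4556/433)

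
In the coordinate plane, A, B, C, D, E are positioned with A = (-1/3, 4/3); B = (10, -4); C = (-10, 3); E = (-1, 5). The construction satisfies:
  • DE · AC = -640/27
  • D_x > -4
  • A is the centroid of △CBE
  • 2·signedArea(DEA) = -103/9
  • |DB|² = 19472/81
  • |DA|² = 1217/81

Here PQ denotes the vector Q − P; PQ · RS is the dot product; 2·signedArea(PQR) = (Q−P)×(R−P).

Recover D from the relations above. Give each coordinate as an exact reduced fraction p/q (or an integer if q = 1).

1. D_x = -34/9  [DE · AC = -640/27 ∩ 2·signedArea(DEA) = -103/9]
2. D_y = 28/9  [DE · AC = -640/27 ∩ 2·signedArea(DEA) = -103/9]
   → D = (-34/9, 28/9)

D = (-34/9, 28/9)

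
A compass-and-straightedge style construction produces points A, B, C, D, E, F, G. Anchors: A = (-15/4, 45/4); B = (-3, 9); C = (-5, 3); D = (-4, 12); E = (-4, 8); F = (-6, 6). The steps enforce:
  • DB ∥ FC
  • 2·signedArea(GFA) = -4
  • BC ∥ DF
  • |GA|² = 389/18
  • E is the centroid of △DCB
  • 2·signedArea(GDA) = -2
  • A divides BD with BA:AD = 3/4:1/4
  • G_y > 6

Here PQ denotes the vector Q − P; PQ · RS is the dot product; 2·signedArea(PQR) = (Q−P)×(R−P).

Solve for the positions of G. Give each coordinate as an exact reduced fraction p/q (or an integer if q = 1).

G = (-59/12, 27/4)

1. G_x = -59/12  [2·signedArea(GFA) = -4 ∩ 2·signedArea(GDA) = -2]
2. G_y = 27/4  [2·signedArea(GFA) = -4 ∩ 2·signedArea(GDA) = -2]
   → G = (-59/12, 27/4)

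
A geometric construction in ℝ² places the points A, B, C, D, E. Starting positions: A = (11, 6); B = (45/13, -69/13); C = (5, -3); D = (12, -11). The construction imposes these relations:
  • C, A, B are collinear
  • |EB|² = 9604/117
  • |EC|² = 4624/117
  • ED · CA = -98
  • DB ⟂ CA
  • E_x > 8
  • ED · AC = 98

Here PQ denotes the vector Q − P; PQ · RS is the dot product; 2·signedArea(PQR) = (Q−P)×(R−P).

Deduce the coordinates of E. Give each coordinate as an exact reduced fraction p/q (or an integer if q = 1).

E = (331/39, 29/13)

1. E_x = 331/39  [line -6·x + -9·y + 71 = 0 ∩ |EC|² = 4624/117]
2. E_y = 29/13  [line -6·x + -9·y + 71 = 0 ∩ |EC|² = 4624/117]
   → E = (331/39, 29/13)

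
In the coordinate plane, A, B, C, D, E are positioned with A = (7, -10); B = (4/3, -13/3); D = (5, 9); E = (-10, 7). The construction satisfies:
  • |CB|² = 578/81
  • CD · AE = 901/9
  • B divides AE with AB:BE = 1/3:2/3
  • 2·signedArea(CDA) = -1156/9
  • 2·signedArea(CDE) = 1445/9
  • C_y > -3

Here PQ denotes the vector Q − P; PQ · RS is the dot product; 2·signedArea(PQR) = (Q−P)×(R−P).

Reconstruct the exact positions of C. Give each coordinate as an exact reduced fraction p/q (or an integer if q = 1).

1. C_x = -5/9  [2·signedArea(CDA) = -1156/9 ∩ CD · AE = 901/9]
2. C_y = -22/9  [2·signedArea(CDA) = -1156/9 ∩ CD · AE = 901/9]
   → C = (-5/9, -22/9)

C = (-5/9, -22/9)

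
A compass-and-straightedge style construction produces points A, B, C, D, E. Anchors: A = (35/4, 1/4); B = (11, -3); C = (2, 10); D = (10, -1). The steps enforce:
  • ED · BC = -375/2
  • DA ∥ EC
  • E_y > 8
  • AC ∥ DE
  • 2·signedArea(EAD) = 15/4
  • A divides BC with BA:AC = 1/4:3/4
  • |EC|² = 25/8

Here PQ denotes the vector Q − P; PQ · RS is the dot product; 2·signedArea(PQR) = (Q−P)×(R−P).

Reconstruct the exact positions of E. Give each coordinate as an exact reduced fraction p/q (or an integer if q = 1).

1. E_x = 13/4  [DA ∥ EC ∩ AC ∥ DE]
2. E_y = 35/4  [DA ∥ EC ∩ AC ∥ DE]
   → E = (13/4, 35/4)

E = (13/4, 35/4)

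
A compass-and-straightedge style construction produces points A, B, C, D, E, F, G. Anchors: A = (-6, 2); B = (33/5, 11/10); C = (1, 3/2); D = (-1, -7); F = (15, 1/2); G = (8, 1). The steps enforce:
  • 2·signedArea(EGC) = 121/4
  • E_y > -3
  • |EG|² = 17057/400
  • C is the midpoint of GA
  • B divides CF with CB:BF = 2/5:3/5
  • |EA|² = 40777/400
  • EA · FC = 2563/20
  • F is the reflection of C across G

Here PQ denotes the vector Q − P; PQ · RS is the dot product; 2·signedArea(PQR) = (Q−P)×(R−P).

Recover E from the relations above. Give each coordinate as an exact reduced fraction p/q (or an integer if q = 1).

E = (14/5, -59/20)

1. E_x = 14/5  [2·signedArea(EGC) = 121/4 ∩ EA · FC = 2563/20]
2. E_y = -59/20  [2·signedArea(EGC) = 121/4 ∩ EA · FC = 2563/20]
   → E = (14/5, -59/20)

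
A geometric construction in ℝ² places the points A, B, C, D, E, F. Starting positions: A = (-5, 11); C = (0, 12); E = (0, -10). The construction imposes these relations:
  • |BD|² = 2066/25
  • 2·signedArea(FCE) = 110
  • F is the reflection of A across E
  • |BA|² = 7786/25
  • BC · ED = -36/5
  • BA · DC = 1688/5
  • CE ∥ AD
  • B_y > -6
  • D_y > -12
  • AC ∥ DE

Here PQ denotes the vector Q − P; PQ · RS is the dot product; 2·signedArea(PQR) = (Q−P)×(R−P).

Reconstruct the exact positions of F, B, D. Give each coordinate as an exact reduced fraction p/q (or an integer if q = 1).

1. F_x = 5  [F is the reflection of A across E]
2. F_y = -31  [F is the reflection of A across E]
   → F = (5, -31)
3. D_x = -5  [AC ∥ DE ∩ CE ∥ AD]
4. D_y = -11  [AC ∥ DE ∩ CE ∥ AD]
   → D = (-5, -11)
5. B_x = 2  [BC · ED = -36/5 ∩ BA · DC = 1688/5]
6. B_y = -26/5  [BC · ED = -36/5 ∩ BA · DC = 1688/5]
   → B = (2, -26/5)

B = (2, -26/5)
D = (-5, -11)
F = (5, -31)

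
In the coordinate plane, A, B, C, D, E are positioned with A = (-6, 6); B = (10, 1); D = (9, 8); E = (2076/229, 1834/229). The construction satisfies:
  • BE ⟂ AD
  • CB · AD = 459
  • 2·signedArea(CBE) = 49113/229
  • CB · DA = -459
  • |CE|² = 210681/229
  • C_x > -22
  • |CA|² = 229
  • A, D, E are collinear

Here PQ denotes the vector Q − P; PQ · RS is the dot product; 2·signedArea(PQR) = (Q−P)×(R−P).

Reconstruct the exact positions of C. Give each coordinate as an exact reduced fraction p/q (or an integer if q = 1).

1. C_x = -21  [line -1605/229·x + -214/229·y + -32849/229 = 0 ∩ |CE|² = 210681/229]
2. C_y = 4  [line -1605/229·x + -214/229·y + -32849/229 = 0 ∩ |CE|² = 210681/229]
   → C = (-21, 4)

C = (-21, 4)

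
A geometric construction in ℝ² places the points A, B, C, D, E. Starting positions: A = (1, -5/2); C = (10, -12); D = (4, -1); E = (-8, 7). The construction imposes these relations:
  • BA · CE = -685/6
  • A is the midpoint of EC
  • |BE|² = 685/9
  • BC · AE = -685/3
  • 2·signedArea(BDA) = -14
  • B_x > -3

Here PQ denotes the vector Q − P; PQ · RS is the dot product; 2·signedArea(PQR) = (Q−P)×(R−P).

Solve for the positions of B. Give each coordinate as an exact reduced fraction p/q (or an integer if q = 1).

B = (-2, 2/3)

1. B_x = -2  [BA · CE = -685/6 ∩ 2·signedArea(BDA) = -14]
2. B_y = 2/3  [BA · CE = -685/6 ∩ 2·signedArea(BDA) = -14]
   → B = (-2, 2/3)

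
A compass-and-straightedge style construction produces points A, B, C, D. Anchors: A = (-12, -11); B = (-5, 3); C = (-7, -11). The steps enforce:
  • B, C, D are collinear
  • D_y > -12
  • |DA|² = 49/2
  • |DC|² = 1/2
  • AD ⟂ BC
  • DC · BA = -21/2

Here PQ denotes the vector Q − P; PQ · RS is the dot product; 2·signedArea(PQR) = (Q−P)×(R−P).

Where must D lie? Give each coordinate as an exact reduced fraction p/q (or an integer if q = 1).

D = (-71/10, -117/10)

1. D_x = -71/10  [B, C, D are collinear ∩ AD ⟂ BC]
2. D_y = -117/10  [B, C, D are collinear ∩ AD ⟂ BC]
   → D = (-71/10, -117/10)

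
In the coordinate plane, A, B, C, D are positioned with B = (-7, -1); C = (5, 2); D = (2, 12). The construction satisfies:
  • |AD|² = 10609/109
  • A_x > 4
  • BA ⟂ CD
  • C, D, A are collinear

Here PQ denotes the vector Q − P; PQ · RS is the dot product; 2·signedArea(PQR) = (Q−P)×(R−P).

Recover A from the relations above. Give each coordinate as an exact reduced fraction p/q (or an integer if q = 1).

A = (527/109, 278/109)

1. A_x = 527/109  [C, D, A are collinear ∩ BA ⟂ CD]
2. A_y = 278/109  [C, D, A are collinear ∩ BA ⟂ CD]
   → A = (527/109, 278/109)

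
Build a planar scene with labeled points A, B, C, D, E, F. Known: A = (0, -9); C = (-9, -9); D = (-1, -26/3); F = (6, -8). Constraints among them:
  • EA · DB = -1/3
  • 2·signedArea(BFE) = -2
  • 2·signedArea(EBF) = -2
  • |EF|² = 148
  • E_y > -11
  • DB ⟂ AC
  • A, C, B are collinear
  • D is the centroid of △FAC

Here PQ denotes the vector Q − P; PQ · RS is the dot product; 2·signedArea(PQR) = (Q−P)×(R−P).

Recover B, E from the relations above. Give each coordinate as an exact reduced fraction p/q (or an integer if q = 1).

B = (-1, -9)
E = (-6, -10)

1. B_x = -1  [A, C, B are collinear ∩ DB ⟂ AC]
2. B_y = -9  [A, C, B are collinear ∩ DB ⟂ AC]
   → B = (-1, -9)
3. E_x = -6  [2·signedArea(EBF) = -2 ∩ EA · DB = -1/3]
4. E_y = -10  [2·signedArea(EBF) = -2 ∩ EA · DB = -1/3]
   → E = (-6, -10)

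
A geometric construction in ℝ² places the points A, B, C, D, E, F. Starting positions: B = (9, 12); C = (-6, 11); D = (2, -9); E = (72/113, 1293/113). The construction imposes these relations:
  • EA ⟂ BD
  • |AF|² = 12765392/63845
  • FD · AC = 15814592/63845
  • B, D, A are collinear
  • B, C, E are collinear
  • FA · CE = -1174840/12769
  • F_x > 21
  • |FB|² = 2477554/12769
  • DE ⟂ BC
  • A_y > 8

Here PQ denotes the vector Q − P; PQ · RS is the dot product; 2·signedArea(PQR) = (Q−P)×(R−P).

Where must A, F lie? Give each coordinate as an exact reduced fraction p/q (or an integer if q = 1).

A = (4518/565, 5079/565)
F = (12426/565, 3943/565)

1. A_x = 4518/565  [B, D, A are collinear ∩ EA ⟂ BD]
2. A_y = 5079/565  [B, D, A are collinear ∩ EA ⟂ BD]
   → A = (4518/565, 5079/565)
3. F_x = 12426/565  [FD · AC = 15814592/63845 ∩ FA · CE = -1174840/12769]
4. F_y = 3943/565  [FD · AC = 15814592/63845 ∩ FA · CE = -1174840/12769]
   → F = (12426/565, 3943/565)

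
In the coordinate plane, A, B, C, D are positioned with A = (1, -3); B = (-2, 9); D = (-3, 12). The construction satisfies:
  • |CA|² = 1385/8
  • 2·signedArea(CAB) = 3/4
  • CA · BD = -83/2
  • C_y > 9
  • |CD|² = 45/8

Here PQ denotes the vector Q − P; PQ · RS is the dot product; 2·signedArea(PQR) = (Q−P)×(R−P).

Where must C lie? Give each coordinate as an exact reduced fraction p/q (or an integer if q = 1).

1. C_x = -9/4  [CA · BD = -83/2 ∩ 2·signedArea(CAB) = 3/4]
2. C_y = 39/4  [CA · BD = -83/2 ∩ 2·signedArea(CAB) = 3/4]
   → C = (-9/4, 39/4)

C = (-9/4, 39/4)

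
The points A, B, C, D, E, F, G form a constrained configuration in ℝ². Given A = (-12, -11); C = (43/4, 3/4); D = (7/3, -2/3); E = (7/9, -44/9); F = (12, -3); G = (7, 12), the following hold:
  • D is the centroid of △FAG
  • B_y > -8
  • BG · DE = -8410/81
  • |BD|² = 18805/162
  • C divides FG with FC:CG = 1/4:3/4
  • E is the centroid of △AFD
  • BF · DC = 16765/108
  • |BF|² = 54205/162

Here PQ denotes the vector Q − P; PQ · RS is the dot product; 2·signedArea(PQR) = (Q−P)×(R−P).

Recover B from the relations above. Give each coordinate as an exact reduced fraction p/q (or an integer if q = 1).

1. B_x = -101/18  [BF · DC = 16765/108 ∩ BG · DE = -8410/81]
2. B_y = -143/18  [BF · DC = 16765/108 ∩ BG · DE = -8410/81]
   → B = (-101/18, -143/18)

B = (-101/18, -143/18)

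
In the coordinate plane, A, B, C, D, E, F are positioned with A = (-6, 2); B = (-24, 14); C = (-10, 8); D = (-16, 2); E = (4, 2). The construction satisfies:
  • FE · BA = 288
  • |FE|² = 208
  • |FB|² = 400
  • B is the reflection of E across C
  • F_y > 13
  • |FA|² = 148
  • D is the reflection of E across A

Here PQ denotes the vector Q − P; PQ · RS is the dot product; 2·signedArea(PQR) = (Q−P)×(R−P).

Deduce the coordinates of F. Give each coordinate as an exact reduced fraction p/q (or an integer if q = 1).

1. F_x = -4  [line -18·x + 12·y + -240 = 0 ∩ |FB|² = 400]
2. F_y = 14  [line -18·x + 12·y + -240 = 0 ∩ |FB|² = 400]
   → F = (-4, 14)

F = (-4, 14)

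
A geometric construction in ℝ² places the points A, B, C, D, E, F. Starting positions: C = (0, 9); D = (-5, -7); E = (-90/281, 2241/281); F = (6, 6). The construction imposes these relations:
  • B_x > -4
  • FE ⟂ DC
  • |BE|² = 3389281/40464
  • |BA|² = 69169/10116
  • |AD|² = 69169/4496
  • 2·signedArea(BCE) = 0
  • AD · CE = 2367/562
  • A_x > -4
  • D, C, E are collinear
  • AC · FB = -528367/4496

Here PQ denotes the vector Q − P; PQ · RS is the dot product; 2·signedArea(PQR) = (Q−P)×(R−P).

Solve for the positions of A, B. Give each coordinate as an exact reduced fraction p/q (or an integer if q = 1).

1. A_x = -4305/1124  [line 90/281·x + 288/281·y + 2565/562 = 0 ∩ |AD|² = 69169/4496]
2. A_y = -915/281  [line 90/281·x + 288/281·y + 2565/562 = 0 ∩ |AD|² = 69169/4496]
   → A = (-4305/1124, -915/281)
3. B_x = -10285/3372  [AC · FB = -528367/4496 ∩ 2·signedArea(BCE) = 0]
4. B_y = -641/843  [AC · FB = -528367/4496 ∩ 2·signedArea(BCE) = 0]
   → B = (-10285/3372, -641/843)

A = (-4305/1124, -915/281)
B = (-10285/3372, -641/843)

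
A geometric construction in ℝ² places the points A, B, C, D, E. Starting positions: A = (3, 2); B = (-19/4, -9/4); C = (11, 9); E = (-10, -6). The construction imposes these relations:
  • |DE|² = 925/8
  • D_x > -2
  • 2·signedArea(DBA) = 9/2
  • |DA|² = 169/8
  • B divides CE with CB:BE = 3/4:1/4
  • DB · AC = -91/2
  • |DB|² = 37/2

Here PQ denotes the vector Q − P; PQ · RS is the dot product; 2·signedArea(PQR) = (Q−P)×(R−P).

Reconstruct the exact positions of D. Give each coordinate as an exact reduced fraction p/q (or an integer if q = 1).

1. D_x = -5/4  [2·signedArea(DBA) = 9/2 ∩ DB · AC = -91/2]
2. D_y = 1/4  [2·signedArea(DBA) = 9/2 ∩ DB · AC = -91/2]
   → D = (-5/4, 1/4)

D = (-5/4, 1/4)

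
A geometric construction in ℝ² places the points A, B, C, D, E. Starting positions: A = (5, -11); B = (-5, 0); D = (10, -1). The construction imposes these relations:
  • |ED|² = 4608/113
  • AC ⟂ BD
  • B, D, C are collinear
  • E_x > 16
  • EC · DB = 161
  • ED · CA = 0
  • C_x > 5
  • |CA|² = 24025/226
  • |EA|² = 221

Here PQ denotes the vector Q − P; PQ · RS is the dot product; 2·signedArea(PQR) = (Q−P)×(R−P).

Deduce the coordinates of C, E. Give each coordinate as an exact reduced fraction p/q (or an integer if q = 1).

1. C_x = 1285/226  [B, D, C are collinear ∩ AC ⟂ BD]
2. C_y = -161/226  [B, D, C are collinear ∩ AC ⟂ BD]
   → C = (1285/226, -161/226)
3. E_x = 1850/113  [ED · CA = 0 ∩ EC · DB = 161]
4. E_y = -161/113  [ED · CA = 0 ∩ EC · DB = 161]
   → E = (1850/113, -161/113)

C = (1285/226, -161/226)
E = (1850/113, -161/113)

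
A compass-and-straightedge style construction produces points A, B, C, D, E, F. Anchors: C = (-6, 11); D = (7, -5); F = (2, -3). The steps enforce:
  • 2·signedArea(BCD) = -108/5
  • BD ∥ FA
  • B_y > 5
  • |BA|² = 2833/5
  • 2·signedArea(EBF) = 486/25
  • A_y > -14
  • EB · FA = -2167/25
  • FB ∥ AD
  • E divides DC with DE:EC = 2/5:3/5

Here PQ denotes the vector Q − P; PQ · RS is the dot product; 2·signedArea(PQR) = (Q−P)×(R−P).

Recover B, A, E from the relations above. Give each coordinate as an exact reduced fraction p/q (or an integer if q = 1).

1. E_x = 9/5  [E divides DC with DE:EC = 2/5:3/5]
2. E_y = 7/5  [E divides DC with DE:EC = 2/5:3/5]
   → E = (9/5, 7/5)
3. B_x = -14/5  [2·signedArea(BCD) = -108/5 ∩ 2·signedArea(EBF) = 486/25]
4. B_y = 27/5  [2·signedArea(BCD) = -108/5 ∩ 2·signedArea(EBF) = 486/25]
   → B = (-14/5, 27/5)
5. A_x = 59/5  [FB ∥ AD ∩ BD ∥ FA]
6. A_y = -67/5  [FB ∥ AD ∩ BD ∥ FA]
   → A = (59/5, -67/5)

A = (59/5, -67/5)
B = (-14/5, 27/5)
E = (9/5, 7/5)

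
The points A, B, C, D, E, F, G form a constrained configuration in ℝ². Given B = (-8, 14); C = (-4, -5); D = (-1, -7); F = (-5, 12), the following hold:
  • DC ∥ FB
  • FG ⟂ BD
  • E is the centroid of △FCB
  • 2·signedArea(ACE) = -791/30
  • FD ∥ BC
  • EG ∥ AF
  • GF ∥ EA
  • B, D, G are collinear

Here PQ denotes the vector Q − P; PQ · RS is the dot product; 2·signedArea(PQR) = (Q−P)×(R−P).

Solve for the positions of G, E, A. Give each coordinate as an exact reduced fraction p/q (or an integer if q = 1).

1. G_x = -71/10  [B, D, G are collinear ∩ FG ⟂ BD]
2. G_y = 113/10  [B, D, G are collinear ∩ FG ⟂ BD]
   → G = (-71/10, 113/10)
3. E_x = -17/3  [E is the centroid of △FCB]
4. E_y = 7  [E is the centroid of △FCB]
   → E = (-17/3, 7)
5. A_x = -107/30  [EG ∥ AF ∩ GF ∥ EA]
6. A_y = 77/10  [EG ∥ AF ∩ GF ∥ EA]
   → A = (-107/30, 77/10)

A = (-107/30, 77/10)
E = (-17/3, 7)
G = (-71/10, 113/10)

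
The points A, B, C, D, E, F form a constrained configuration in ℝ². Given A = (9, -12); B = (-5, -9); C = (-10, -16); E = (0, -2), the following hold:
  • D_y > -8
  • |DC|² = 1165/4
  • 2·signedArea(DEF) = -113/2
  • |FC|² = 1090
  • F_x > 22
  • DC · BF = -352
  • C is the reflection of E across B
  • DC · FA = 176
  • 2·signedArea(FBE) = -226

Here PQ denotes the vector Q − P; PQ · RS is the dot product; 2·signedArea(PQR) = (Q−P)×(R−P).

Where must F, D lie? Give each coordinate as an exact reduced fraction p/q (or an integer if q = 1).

D = (9/2, -7)
F = (23, -15)

1. F_x = 23  [line -7·x + 5·y + 236 = 0 ∩ |FC|² = 1090]
2. F_y = -15  [line -7·x + 5·y + 236 = 0 ∩ |FC|² = 1090]
   → F = (23, -15)
3. D_x = 9/2  [DC · BF = -352 ∩ 2·signedArea(DEF) = -113/2]
4. D_y = -7  [DC · BF = -352 ∩ 2·signedArea(DEF) = -113/2]
   → D = (9/2, -7)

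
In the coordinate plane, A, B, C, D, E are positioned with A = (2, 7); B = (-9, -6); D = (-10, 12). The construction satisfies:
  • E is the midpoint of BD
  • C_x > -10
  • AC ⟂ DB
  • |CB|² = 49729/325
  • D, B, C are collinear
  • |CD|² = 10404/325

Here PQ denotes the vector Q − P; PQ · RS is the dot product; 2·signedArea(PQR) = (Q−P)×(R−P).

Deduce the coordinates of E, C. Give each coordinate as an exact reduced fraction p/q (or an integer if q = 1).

C = (-3148/325, 2064/325)
E = (-19/2, 3)

1. E_x = -19/2  [E is the midpoint of BD]
2. E_y = 3  [E is the midpoint of BD]
   → E = (-19/2, 3)
3. C_x = -3148/325  [D, B, C are collinear ∩ AC ⟂ DB]
4. C_y = 2064/325  [D, B, C are collinear ∩ AC ⟂ DB]
   → C = (-3148/325, 2064/325)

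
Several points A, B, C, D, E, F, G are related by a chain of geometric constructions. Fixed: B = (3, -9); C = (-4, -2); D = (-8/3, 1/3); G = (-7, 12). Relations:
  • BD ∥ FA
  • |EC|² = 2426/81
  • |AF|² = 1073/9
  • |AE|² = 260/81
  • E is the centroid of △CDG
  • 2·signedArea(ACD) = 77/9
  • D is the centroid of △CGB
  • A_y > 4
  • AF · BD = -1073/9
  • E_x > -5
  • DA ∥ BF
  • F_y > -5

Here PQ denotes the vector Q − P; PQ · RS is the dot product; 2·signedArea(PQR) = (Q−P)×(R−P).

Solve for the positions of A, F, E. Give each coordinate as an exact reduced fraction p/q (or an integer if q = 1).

A = (-11/3, 5)
E = (-41/9, 31/9)
F = (2, -13/3)

1. E_x = -41/9  [E is the centroid of △CDG]
2. E_y = 31/9  [E is the centroid of △CDG]
   → E = (-41/9, 31/9)
3. A_x = -11/3  [line -7/3·x + 4/3·y + -137/9 = 0 ∩ |AE|² = 260/81]
4. A_y = 5  [line -7/3·x + 4/3·y + -137/9 = 0 ∩ |AE|² = 260/81]
   → A = (-11/3, 5)
5. F_x = 2  [BD ∥ FA ∩ DA ∥ BF]
6. F_y = -13/3  [BD ∥ FA ∩ DA ∥ BF]
   → F = (2, -13/3)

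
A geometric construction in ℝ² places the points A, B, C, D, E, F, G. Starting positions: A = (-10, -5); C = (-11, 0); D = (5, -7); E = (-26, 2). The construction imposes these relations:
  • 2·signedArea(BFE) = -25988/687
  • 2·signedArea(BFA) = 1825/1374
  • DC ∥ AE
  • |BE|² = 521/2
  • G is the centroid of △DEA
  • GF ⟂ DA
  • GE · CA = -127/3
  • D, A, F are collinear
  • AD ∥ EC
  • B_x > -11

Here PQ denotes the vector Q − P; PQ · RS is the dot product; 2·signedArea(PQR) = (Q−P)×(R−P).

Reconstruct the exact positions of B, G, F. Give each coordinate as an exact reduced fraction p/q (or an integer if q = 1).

1. G_x = -31/3  [G is the centroid of △DEA]
2. G_y = -10/3  [G is the centroid of △DEA]
   → G = (-31/3, -10/3)
3. F_x = -2415/229  [D, A, F are collinear ∩ GF ⟂ DA]
4. F_y = -3385/687  [D, A, F are collinear ∩ GF ⟂ DA]
   → F = (-2415/229, -3385/687)
5. B_x = -21/2  [2·signedArea(BFE) = -25988/687 ∩ 2·signedArea(BFA) = 1825/1374]
6. B_y = -5/2  [2·signedArea(BFE) = -25988/687 ∩ 2·signedArea(BFA) = 1825/1374]
   → B = (-21/2, -5/2)

B = (-21/2, -5/2)
F = (-2415/229, -3385/687)
G = (-31/3, -10/3)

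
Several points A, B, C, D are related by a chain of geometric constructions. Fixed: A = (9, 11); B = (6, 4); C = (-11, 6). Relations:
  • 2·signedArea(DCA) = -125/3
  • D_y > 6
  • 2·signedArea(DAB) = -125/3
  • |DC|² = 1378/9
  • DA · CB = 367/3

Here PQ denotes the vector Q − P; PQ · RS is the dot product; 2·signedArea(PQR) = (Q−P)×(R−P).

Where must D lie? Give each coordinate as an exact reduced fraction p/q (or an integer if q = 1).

D = (4/3, 7)

1. D_x = 4/3  [2·signedArea(DCA) = -125/3 ∩ 2·signedArea(DAB) = -125/3]
2. D_y = 7  [2·signedArea(DCA) = -125/3 ∩ 2·signedArea(DAB) = -125/3]
   → D = (4/3, 7)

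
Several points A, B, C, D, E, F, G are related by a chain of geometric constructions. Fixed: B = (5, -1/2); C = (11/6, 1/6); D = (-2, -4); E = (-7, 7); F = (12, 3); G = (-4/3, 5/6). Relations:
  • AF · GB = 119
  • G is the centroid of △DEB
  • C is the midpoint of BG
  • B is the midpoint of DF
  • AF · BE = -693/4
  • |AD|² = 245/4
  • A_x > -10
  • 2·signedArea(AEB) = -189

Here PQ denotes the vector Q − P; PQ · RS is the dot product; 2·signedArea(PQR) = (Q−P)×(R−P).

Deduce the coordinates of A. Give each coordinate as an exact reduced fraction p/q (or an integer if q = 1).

A = (-9, -15/2)

1. A_x = -9  [2·signedArea(AEB) = -189 ∩ AF · GB = 119]
2. A_y = -15/2  [2·signedArea(AEB) = -189 ∩ AF · GB = 119]
   → A = (-9, -15/2)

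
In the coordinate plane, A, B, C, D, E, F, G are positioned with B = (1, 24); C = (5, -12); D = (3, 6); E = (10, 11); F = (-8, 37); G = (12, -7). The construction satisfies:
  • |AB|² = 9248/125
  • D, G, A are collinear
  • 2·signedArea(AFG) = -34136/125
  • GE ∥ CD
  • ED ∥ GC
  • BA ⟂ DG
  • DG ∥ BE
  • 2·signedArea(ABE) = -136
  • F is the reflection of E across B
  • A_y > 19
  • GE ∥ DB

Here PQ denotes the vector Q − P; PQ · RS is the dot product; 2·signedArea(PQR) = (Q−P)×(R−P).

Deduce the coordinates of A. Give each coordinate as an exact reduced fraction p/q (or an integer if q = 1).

1. A_x = -759/125  [D, G, A are collinear ∩ BA ⟂ DG]
2. A_y = 2388/125  [D, G, A are collinear ∩ BA ⟂ DG]
   → A = (-759/125, 2388/125)

A = (-759/125, 2388/125)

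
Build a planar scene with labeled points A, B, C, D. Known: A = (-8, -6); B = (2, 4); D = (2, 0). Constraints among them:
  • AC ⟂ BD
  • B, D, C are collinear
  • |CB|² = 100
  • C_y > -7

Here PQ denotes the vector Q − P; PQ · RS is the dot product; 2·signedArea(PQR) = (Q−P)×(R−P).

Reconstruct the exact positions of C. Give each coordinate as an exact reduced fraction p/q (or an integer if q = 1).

C = (2, -6)

1. C_x = 2  [B, D, C are collinear ∩ AC ⟂ BD]
2. C_y = -6  [B, D, C are collinear ∩ AC ⟂ BD]
   → C = (2, -6)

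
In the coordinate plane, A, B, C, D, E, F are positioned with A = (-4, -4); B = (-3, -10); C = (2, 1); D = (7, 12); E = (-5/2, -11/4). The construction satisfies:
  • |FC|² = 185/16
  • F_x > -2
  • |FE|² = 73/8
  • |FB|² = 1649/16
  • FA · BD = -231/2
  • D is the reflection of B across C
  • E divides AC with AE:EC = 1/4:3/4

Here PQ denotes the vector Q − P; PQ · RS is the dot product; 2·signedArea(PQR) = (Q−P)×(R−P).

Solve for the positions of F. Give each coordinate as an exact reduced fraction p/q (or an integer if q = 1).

F = (-5/4, 0)

1. F_x = -5/4  [line -10·x + -22·y + -25/2 = 0 ∩ |FE|² = 73/8]
2. F_y = 0  [line -10·x + -22·y + -25/2 = 0 ∩ |FE|² = 73/8]
   → F = (-5/4, 0)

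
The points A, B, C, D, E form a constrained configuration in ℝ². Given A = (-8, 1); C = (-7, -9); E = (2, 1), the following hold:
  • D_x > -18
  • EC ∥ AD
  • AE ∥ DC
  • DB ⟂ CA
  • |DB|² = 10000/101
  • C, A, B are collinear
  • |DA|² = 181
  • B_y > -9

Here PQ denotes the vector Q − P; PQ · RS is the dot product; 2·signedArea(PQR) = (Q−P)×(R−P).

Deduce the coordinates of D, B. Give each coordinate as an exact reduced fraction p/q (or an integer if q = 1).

1. D_x = -17  [AE ∥ DC ∩ EC ∥ AD]
2. D_y = -9  [AE ∥ DC ∩ EC ∥ AD]
   → D = (-17, -9)
3. B_x = -717/101  [C, A, B are collinear ∩ DB ⟂ CA]
4. B_y = -809/101  [C, A, B are collinear ∩ DB ⟂ CA]
   → B = (-717/101, -809/101)

B = (-717/101, -809/101)
D = (-17, -9)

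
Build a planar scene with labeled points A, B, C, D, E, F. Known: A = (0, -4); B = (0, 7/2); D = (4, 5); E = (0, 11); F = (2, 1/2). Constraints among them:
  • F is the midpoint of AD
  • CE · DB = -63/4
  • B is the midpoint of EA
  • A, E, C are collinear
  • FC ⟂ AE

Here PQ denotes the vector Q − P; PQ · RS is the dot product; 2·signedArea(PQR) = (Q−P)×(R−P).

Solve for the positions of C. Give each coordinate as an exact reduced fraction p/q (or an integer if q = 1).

C = (0, 1/2)

1. C_x = 0  [A, E, C are collinear ∩ FC ⟂ AE]
2. C_y = 1/2  [A, E, C are collinear ∩ FC ⟂ AE]
   → C = (0, 1/2)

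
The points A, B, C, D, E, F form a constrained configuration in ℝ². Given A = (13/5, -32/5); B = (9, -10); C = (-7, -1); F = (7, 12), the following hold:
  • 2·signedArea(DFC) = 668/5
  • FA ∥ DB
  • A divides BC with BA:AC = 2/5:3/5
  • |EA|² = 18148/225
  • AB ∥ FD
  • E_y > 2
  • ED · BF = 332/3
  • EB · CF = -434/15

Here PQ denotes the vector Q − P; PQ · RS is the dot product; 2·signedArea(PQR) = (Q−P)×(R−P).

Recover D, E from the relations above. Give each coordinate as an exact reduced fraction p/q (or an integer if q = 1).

D = (67/5, 42/5)
E = (-1/5, 32/15)

1. D_x = 67/5  [FA ∥ DB ∩ AB ∥ FD]
2. D_y = 42/5  [FA ∥ DB ∩ AB ∥ FD]
   → D = (67/5, 42/5)
3. E_x = -1/5  [EB · CF = -434/15 ∩ ED · BF = 332/3]
4. E_y = 32/15  [EB · CF = -434/15 ∩ ED · BF = 332/3]
   → E = (-1/5, 32/15)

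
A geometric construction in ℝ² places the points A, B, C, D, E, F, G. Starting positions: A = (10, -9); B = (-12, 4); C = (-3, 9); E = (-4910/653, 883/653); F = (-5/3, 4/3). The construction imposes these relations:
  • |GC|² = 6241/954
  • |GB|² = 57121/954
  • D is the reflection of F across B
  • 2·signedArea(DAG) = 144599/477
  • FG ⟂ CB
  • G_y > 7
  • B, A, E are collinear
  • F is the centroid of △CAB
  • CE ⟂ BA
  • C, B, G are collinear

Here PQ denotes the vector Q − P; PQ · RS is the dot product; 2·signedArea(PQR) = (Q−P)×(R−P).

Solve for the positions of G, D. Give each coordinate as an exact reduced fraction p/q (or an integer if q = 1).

D = (-67/3, 20/3)
G = (-555/106, 2467/318)

1. G_x = -555/106  [C, B, G are collinear ∩ FG ⟂ CB]
2. G_y = 2467/318  [C, B, G are collinear ∩ FG ⟂ CB]
   → G = (-555/106, 2467/318)
3. D_x = -67/3  [D is the reflection of F across B]
4. D_y = 20/3  [D is the reflection of F across B]
   → D = (-67/3, 20/3)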